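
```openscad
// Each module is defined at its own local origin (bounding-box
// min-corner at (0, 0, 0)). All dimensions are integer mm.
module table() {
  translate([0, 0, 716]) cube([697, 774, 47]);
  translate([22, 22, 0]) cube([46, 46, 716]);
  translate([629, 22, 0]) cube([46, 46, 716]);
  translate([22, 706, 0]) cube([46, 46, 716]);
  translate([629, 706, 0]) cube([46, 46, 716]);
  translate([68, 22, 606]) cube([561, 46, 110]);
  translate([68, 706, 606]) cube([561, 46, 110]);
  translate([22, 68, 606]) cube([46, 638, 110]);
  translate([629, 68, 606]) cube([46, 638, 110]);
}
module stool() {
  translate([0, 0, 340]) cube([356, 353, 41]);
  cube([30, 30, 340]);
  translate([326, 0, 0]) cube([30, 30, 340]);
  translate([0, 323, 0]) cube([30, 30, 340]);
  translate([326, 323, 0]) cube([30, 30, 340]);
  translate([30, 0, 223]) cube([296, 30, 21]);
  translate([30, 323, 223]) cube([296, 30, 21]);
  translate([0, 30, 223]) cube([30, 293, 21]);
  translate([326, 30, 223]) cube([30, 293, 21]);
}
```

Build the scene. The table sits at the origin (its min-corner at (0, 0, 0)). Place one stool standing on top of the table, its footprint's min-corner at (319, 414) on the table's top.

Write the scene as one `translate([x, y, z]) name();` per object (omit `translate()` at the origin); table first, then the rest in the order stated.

table();
translate([319, 414, 763]) stool();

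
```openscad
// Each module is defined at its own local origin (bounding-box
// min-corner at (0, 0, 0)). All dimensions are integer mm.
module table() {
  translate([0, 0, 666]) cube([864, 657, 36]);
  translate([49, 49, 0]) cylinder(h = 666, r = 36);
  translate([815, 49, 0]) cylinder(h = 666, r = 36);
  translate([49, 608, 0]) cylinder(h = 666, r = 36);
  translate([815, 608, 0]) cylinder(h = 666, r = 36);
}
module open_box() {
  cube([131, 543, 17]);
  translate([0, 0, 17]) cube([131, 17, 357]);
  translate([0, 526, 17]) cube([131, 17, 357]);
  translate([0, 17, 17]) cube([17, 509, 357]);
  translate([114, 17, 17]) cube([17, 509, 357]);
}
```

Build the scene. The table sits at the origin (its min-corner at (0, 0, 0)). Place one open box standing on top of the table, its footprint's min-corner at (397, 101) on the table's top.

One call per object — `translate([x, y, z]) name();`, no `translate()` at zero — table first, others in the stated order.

table();
translate([397, 101, 702]) open_box();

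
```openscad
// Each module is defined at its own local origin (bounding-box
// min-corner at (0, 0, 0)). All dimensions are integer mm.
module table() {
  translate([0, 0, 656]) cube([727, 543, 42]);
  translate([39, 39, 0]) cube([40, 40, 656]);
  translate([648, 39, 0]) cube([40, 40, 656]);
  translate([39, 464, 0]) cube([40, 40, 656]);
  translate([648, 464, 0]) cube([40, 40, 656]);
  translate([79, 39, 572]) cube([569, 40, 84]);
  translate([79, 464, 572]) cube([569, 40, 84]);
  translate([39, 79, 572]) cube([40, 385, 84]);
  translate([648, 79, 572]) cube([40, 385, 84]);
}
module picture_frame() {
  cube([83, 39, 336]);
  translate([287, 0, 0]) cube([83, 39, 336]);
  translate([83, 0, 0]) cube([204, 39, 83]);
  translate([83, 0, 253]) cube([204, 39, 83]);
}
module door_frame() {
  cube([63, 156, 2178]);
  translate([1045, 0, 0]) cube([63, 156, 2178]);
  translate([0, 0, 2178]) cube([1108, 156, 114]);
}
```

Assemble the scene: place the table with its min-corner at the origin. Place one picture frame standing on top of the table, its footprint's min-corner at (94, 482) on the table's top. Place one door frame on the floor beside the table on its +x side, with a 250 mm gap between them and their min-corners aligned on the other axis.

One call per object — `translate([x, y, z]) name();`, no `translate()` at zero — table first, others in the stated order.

table();
translate([94, 482, 698]) picture_frame();
translate([977, 0, 0]) door_frame();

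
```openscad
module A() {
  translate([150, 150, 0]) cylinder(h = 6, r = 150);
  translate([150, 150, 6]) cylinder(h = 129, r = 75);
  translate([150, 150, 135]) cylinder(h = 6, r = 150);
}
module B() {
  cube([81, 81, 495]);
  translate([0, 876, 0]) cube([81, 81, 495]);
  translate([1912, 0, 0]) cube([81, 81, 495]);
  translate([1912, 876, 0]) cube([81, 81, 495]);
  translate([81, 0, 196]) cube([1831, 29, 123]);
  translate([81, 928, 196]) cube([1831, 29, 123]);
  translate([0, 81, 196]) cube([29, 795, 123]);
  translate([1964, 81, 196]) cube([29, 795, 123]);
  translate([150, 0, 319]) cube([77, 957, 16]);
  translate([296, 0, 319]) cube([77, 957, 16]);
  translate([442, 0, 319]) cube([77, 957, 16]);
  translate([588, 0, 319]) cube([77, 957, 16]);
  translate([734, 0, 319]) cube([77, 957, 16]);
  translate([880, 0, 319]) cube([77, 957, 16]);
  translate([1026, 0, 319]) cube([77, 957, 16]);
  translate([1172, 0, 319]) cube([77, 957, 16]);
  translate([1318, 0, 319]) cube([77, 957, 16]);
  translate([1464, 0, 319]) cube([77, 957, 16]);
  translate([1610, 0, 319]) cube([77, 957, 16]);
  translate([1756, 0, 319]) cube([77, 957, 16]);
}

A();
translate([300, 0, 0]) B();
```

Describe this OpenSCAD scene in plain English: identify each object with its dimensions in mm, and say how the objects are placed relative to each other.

A is a spool: two coaxial disc flanges of radius 150 mm and thickness 6 mm, joined by a core cylinder of radius 75 mm and height 129 mm. The lower flange rests on z = 0 and the three cylinders share a vertical axis.

B is a bed frame 1993 mm long (x) by 957 mm wide (y). Four 81×81 mm corner posts, 495 mm tall, at the corners of the footprint. Four rails of 29 mm thickness and 123 mm height run between adjacent posts with their undersides at z = 196 mm, their outer faces flush with the outside of the frame (the two x-running rails run between the posts' inner faces; the two y-running rails run between the posts' inner faces). 12 slats, each 77 mm wide (x) and 16 mm thick, lie across the top of the two x-running rails, running the full 957 mm width of the frame in y; the slats are evenly spaced along x between the inner faces of the end posts with equal gaps (rounded down to the nearest mm) at the −x end and between each pair — any rounding remainder accumulates at the +x end.

The bed frame is against the spool's +x side, with their −y faces flush.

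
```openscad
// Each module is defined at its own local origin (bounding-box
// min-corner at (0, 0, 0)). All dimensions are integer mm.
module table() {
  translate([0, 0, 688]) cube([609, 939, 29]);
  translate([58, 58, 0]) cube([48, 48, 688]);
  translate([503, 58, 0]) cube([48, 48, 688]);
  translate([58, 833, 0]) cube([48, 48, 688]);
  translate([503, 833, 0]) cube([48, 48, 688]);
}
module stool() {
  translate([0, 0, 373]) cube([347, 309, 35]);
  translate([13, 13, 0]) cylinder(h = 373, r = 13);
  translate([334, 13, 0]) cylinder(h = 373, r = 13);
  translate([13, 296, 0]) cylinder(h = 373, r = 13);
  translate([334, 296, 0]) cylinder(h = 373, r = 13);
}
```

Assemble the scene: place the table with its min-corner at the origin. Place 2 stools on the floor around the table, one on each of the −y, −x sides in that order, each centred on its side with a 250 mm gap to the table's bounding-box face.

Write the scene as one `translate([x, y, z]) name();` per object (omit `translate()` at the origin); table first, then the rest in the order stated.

table();
translate([131, -559, 0]) stool();
translate([-597, 315, 0]) stool();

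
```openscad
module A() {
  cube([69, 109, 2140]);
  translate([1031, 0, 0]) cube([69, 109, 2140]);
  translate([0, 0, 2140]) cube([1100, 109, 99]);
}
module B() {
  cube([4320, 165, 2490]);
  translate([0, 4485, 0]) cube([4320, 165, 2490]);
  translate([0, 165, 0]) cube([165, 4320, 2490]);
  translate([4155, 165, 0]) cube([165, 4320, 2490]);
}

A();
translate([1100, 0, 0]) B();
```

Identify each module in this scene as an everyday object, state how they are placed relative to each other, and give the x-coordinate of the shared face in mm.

The door frame's +x face and the house frame's −x face are both at x = 1100 mm.

A is a door frame. B is a house frame. The house frame is against the door frame's +x side, with their −y faces flush. The x-coordinate of the shared face is 1100 mm.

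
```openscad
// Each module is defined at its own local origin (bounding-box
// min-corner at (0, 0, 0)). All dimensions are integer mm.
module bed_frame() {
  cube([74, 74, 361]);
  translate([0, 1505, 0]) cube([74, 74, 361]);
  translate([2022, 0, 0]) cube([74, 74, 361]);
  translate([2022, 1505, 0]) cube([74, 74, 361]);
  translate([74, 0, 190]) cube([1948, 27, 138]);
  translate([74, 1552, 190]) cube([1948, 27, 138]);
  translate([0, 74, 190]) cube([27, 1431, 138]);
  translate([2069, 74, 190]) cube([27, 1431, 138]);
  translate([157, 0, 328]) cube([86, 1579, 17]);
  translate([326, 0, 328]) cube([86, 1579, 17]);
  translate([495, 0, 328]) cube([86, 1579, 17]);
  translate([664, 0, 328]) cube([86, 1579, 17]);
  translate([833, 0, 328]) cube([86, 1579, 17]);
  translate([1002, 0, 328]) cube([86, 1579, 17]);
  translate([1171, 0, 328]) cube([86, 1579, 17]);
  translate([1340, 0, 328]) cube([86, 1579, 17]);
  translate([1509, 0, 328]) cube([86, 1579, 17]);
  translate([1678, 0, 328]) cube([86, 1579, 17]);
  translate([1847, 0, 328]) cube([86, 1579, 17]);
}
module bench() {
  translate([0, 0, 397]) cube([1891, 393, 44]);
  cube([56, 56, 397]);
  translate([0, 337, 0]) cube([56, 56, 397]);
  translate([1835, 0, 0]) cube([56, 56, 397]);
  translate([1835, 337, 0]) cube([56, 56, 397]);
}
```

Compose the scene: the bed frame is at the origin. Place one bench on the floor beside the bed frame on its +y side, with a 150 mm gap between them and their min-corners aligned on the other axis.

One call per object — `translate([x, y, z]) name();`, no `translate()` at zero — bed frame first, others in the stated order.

bed_frame();
translate([0, 1729, 0]) bench();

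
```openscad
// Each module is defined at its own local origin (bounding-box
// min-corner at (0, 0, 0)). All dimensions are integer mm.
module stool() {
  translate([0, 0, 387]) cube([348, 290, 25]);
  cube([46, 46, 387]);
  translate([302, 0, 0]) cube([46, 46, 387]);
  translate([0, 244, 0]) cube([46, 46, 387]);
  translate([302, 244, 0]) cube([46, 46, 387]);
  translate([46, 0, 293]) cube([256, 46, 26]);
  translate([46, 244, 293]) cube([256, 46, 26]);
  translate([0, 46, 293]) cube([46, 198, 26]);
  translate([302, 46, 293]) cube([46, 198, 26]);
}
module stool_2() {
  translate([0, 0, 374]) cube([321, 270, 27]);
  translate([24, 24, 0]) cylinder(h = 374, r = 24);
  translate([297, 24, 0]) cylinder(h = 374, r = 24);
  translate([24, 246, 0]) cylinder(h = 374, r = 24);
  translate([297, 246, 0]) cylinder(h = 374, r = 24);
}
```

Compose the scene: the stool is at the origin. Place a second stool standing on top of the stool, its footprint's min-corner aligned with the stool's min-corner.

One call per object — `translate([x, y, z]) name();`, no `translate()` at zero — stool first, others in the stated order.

stool();
translate([0, 0, 412]) stool_2();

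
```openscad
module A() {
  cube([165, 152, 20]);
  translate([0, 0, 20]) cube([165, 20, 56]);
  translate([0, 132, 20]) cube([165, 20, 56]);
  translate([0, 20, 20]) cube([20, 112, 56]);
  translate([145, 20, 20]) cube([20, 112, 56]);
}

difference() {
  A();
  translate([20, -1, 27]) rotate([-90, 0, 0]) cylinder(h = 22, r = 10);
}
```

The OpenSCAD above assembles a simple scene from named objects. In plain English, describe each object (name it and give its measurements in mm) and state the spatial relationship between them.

A is an open storage box with external size 165×152×76 mm and wall thickness 20 mm (the base is also 20 mm thick). The base covers the whole footprint; the four walls stand on the base, with the y-facing walls full-width and the x-facing walls fitting between their inner faces.

The open box has a circular hole of radius 10 mm through its front wall, centred at (x = 20, z = 27).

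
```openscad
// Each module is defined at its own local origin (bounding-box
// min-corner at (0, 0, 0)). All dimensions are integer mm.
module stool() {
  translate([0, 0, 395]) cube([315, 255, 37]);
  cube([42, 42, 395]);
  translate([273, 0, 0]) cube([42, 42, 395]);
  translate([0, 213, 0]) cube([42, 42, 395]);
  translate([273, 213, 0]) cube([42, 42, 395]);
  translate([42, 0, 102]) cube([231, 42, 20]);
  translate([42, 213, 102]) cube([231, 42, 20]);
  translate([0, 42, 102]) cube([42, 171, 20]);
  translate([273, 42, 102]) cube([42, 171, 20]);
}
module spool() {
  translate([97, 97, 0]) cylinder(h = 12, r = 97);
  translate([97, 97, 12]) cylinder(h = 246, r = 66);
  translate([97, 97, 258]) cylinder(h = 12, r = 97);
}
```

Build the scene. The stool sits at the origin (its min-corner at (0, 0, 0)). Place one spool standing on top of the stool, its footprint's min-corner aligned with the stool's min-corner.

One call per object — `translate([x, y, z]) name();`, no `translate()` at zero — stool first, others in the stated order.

stool();
translate([0, 0, 432]) spool();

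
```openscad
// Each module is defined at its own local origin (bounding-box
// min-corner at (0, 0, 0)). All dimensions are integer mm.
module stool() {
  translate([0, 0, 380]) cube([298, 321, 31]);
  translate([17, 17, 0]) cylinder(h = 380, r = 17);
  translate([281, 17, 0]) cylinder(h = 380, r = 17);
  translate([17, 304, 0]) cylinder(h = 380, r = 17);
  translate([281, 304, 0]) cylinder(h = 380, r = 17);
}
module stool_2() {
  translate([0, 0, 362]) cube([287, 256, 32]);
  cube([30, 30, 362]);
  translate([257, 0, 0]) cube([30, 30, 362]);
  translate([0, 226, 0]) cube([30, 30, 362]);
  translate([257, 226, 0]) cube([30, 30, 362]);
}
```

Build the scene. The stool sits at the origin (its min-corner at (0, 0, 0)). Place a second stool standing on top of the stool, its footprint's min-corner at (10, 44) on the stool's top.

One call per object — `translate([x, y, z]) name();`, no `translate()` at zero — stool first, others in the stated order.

stool();
translate([10, 44, 411]) stool_2();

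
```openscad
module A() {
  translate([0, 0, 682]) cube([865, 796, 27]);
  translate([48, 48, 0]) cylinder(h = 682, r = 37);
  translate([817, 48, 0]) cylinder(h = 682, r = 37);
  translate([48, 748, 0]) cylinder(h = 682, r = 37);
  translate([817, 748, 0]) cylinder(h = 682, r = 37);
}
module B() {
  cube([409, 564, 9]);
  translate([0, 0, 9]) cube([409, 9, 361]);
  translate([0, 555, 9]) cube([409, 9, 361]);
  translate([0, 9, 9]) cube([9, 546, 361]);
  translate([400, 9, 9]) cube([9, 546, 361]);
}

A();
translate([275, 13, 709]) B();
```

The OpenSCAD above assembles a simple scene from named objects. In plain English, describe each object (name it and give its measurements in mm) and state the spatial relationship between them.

A is a table with a 865×796 mm rectangular top, 27 mm thick, top surface at z = 709 mm, supported by four round legs of 74 mm diameter, each leg's bounding box inset 11 mm from the nearest pair of top edges, running from the floor.

B is an open storage box with external size 409×564×370 mm and wall thickness 9 mm (the base is also 9 mm thick). The base covers the whole footprint; the four walls stand on the base, with the y-facing walls full-width and the x-facing walls fitting between their inner faces.

The open box is on top of the table.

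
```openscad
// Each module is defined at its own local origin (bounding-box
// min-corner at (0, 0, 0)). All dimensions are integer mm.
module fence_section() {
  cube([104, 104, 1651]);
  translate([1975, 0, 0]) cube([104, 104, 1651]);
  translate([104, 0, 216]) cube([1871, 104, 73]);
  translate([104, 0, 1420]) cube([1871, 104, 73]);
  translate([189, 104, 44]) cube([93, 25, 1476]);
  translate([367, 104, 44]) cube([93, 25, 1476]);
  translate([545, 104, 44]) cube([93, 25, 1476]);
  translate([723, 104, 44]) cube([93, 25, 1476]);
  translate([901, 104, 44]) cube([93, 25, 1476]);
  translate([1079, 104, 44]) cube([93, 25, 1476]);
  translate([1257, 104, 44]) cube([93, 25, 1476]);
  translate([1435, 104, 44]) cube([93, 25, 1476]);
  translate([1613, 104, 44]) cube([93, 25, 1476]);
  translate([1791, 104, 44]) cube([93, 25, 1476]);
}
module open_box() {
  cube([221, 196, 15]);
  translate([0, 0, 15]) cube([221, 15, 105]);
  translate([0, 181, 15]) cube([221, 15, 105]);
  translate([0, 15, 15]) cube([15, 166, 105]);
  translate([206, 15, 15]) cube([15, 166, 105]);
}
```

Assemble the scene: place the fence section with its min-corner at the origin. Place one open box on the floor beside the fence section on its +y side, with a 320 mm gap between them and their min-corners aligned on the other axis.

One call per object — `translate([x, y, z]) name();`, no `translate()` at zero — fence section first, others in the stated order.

fence_section();
translate([0, 449, 0]) open_box();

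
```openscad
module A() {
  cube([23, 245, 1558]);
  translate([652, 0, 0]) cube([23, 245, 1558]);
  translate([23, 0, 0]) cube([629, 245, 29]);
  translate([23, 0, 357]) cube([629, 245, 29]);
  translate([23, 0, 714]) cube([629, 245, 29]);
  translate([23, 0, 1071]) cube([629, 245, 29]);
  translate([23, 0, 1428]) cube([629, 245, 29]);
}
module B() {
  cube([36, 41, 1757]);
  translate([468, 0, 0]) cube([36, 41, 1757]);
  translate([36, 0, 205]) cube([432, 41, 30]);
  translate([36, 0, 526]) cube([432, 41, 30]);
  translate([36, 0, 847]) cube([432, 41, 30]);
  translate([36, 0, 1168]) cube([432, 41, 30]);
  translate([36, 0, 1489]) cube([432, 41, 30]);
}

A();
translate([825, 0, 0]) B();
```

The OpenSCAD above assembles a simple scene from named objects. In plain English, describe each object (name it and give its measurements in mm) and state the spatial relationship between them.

A is an open bookshelf. Two side panels, each 23 mm thick, 245 mm deep and 1558 mm tall, stand 675 mm apart (outside-to-outside). Between them sit 5 shelves, each 29 mm thick and 245 mm deep, spanning the full gap between the sides. The bottom shelf rests on the floor (its underside at z = 0) and the clear gap between one shelf's top and the next shelf's underside is 328 mm.

B is a wooden ladder with two side rails of 36×41 mm section and 1757 mm height, set 504 mm apart overall. Between them run 5 rectangular rungs (41 mm deep, 30 mm thick), front faces flush with the rails' −y face. The bottom of the first rung is 205 mm above the floor and each subsequent rung is 321 mm higher than the one below.

The ladder is on the floor beside the bookshelf on its +x side.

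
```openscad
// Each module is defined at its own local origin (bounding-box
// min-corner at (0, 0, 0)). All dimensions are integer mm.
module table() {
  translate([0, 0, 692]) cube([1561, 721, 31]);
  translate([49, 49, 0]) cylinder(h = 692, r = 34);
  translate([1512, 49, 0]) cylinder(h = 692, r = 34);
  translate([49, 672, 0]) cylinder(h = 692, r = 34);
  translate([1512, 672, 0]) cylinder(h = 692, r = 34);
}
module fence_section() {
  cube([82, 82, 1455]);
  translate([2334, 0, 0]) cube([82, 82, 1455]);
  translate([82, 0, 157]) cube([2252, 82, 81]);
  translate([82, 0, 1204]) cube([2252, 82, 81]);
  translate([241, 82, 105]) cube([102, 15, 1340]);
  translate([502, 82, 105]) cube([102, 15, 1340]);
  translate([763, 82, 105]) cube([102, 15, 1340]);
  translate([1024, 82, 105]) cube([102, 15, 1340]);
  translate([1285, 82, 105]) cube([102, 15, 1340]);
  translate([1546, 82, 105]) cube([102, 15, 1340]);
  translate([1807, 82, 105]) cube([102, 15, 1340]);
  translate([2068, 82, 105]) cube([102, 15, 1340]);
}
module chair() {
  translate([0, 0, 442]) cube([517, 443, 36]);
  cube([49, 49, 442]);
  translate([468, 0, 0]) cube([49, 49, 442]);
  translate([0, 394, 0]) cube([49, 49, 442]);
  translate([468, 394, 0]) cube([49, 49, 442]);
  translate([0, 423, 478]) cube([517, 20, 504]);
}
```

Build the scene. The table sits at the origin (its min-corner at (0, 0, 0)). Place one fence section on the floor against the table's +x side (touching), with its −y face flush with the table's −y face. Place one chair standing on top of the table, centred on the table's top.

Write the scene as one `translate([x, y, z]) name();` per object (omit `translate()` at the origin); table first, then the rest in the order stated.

table();
translate([1561, 0, 0]) fence_section();
translate([522, 139, 723]) chair();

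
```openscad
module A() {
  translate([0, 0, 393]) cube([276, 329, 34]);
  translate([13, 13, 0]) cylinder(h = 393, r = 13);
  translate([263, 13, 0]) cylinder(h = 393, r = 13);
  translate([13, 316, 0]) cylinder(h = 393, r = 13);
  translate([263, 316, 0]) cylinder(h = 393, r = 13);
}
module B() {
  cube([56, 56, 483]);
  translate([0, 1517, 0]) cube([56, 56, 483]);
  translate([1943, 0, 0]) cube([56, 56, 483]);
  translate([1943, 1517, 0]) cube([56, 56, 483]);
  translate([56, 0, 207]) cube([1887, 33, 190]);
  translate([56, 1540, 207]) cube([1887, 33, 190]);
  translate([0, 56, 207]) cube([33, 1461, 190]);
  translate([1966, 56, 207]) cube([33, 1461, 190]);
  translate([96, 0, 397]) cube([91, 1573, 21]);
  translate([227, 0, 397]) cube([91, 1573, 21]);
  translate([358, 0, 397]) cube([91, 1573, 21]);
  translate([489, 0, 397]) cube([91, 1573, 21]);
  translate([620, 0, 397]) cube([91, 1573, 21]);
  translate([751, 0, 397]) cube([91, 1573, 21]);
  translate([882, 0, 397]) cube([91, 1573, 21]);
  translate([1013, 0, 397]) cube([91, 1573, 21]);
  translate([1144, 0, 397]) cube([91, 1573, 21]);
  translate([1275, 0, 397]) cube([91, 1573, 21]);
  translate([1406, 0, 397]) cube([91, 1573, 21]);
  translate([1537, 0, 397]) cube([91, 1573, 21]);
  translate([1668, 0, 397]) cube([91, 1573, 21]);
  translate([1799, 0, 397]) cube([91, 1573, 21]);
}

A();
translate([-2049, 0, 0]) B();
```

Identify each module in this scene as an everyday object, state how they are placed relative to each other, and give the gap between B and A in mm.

A is a stool. B is a bed frame. The bed frame is on the floor beside the stool on its −x side. The gap between the bed frame and the stool is 50 mm.

The bed frame's nearest face is 50 mm from the stool's −x face.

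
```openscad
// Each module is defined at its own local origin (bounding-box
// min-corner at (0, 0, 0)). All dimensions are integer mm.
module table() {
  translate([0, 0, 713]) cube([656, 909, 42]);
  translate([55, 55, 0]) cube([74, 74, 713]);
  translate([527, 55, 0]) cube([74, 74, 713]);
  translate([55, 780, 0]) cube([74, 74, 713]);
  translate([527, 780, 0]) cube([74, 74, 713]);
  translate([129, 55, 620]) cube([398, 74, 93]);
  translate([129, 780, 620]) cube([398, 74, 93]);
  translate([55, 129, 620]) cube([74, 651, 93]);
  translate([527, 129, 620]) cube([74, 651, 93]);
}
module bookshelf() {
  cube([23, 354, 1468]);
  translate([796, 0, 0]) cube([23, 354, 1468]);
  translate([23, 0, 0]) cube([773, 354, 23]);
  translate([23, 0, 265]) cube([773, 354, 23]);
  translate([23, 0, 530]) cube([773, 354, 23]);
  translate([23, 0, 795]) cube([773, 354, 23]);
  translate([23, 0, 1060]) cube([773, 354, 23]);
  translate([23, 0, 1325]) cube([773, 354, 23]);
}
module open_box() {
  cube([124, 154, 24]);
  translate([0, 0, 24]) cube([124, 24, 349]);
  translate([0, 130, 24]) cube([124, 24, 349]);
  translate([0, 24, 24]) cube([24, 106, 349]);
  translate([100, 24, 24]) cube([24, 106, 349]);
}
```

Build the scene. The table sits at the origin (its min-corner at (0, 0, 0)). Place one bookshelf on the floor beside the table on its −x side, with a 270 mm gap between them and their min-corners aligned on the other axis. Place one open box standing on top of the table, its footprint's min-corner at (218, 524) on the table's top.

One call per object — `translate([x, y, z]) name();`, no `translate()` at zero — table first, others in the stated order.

table();
translate([-1089, 0, 0]) bookshelf();
translate([218, 524, 755]) open_box();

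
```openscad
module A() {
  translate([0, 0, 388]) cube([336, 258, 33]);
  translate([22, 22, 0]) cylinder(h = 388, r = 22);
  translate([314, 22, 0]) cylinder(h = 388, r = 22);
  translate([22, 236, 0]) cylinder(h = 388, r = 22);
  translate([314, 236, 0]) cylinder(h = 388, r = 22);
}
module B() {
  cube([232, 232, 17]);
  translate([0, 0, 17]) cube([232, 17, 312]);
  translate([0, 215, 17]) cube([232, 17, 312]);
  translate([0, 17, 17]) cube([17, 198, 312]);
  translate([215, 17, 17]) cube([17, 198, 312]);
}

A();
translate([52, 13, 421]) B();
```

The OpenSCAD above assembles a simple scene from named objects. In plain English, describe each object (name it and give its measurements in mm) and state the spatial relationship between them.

A is a four-legged stool. The seat is 336×258 mm, 33 mm thick, top at z = 421 mm. It stands on four round legs, each 44 mm in diameter, from z = 0 to the seat underside, each leg's axis is inset half a diameter from the nearest pair of seat edges (so the leg's bounding box is flush with the corner).

B is an open-topped rectangular box: outside dimensions 232×232×329 mm, with a uniform wall and base thickness of 17 mm. The base is a full 232×232 slab on the floor; four walls sit on top of the base. The front and back walls (the −y and +y sides) span the full width; the two side walls fit between them.

The open box is on top of the stool, centred.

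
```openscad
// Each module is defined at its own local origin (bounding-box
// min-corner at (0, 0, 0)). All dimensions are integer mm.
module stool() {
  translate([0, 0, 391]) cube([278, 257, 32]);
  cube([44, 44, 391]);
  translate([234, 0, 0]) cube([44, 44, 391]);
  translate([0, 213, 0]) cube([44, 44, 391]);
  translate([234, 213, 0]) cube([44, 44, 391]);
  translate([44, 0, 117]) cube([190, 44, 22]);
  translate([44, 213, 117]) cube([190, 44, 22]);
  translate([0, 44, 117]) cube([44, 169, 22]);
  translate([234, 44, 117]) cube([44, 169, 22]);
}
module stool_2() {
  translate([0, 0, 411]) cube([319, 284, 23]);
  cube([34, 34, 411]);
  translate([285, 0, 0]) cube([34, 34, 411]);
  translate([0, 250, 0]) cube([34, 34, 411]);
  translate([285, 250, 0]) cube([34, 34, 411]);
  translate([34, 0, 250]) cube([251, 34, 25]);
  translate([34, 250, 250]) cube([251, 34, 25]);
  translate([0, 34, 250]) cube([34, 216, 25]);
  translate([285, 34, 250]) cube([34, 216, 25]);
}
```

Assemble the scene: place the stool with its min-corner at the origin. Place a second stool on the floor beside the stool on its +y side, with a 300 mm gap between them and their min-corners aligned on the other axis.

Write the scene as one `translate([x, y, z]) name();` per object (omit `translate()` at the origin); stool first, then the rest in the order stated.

stool();
translate([0, 557, 0]) stool_2();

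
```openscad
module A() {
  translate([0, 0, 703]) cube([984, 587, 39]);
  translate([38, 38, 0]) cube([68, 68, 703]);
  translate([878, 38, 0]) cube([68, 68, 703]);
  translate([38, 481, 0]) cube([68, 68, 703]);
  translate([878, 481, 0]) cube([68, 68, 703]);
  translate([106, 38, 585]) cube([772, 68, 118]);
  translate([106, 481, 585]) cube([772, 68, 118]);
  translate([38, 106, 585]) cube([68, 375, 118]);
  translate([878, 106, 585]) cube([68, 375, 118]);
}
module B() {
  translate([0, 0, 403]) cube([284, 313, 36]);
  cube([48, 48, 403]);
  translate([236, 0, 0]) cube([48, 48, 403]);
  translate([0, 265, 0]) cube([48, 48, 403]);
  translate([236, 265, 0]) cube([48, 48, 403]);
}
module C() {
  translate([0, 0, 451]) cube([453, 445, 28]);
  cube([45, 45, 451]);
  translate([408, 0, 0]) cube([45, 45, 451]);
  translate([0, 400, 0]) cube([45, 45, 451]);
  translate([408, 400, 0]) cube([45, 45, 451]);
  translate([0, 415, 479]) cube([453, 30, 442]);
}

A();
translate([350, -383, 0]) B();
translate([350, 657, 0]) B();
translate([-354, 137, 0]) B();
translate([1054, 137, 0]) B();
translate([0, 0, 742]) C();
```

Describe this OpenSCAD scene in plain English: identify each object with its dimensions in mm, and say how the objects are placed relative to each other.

A is a rectangular dining table. The top is 984×587×39 mm with its upper surface at z = 742 mm. It stands on four 68×68 mm square legs, each inset 38 mm from the nearest pair of top edges, running from the floor to the underside of the top. Four apron rails, 68 mm thick and 118 mm tall, run between adjacent legs with their top edges flush with the underside of the top and their outer faces flush with the legs' outer faces.

B is a simple wooden stool: a rectangular seat 284 mm (x) by 313 mm (y), 36 mm thick, top face at z = 439 mm, on four square legs, each 48×48 mm in cross-section. The legs rest on z = 0, each flush with a corner of the seat.

C is a chair. The seat is a 453×445×28 mm slab with its top at z = 479 mm, on four 45×45 mm corner legs (flush with the seat edges, standing on z = 0). A flat backrest 30 mm thick, 442 mm tall, spans the full seat width and rises from the seat top along its +y edge, rear face flush with the rear of the seat.

Four stools sit around the table at the −y, +y, −x, +x sides. The chair is on top of the table.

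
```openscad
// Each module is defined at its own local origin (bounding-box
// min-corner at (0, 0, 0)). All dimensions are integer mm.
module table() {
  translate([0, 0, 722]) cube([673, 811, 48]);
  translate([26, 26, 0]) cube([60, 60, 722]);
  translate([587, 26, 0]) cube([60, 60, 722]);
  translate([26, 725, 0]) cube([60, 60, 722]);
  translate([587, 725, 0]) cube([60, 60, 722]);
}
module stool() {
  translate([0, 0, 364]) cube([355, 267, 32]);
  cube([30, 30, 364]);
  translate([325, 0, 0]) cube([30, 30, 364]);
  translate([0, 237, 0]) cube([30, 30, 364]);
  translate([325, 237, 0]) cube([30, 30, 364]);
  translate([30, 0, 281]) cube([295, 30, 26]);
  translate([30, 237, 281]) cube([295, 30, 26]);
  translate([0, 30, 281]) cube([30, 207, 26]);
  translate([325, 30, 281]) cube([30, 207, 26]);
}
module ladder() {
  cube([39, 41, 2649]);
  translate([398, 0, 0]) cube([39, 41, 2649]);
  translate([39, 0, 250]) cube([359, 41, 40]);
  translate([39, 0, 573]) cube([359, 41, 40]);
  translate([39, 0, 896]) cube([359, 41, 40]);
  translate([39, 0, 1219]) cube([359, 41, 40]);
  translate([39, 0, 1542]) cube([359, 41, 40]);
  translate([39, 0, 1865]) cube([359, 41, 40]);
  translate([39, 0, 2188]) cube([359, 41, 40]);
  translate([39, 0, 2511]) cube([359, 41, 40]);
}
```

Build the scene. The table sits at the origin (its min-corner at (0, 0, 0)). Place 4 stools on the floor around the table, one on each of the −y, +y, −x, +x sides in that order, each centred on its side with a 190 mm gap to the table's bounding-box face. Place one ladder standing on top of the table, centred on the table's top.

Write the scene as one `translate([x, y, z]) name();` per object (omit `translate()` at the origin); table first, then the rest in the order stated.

table();
translate([159, -457, 0]) stool();
translate([159, 1001, 0]) stool();
translate([-545, 272, 0]) stool();
translate([863, 272, 0]) stool();
translate([118, 385, 770]) ladder();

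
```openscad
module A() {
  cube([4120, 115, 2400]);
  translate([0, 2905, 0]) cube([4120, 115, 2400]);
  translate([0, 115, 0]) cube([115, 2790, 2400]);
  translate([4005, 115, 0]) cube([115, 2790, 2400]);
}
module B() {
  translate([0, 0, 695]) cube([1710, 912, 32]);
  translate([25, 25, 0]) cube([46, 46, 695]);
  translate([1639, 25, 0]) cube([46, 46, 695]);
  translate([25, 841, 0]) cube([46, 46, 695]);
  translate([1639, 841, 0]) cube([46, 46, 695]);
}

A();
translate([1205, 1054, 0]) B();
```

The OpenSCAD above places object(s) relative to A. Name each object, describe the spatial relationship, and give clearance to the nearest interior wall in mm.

Clearances: x = 1090, y = 939; minimum 939 mm.

A is a house frame. B is a table. The table sits inside the house frame, centred. The clearance to the nearest interior wall is 939 mm.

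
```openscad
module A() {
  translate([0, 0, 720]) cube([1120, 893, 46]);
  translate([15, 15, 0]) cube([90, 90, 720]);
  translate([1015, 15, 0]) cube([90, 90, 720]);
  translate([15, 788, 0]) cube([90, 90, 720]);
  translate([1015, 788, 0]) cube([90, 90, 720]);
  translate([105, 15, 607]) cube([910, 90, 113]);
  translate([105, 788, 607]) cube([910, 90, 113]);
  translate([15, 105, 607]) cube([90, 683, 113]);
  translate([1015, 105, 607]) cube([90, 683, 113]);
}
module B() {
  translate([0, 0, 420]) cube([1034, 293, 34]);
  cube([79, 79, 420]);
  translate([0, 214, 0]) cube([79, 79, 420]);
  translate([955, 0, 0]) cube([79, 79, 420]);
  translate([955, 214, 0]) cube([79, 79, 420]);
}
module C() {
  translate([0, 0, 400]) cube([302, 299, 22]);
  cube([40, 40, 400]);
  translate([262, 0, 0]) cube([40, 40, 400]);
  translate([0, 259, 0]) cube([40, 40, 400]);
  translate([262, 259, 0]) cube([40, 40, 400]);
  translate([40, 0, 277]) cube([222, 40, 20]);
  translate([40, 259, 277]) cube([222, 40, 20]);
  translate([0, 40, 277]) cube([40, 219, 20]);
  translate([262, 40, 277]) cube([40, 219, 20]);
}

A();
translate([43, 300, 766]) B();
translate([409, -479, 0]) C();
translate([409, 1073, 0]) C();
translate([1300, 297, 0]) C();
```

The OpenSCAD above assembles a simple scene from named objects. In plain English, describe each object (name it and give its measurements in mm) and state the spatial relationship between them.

A is a table with a 1120×893 mm rectangular top, 46 mm thick, top surface at z = 766 mm, supported by four 90×90 mm square legs, each inset 15 mm from the nearest pair of top edges, running from the floor. Four apron rails, 90 mm thick and 113 mm tall, run between adjacent legs with their top edges flush with the underside of the top and their outer faces flush with the legs' outer faces.

B is a bench: a 1034×293 mm seat slab, 34 mm thick, top at z = 454 mm, on four 79×79 mm square legs flush with the seat corners and standing on z = 0.

C is a four-legged stool. The seat is 302×299 mm, 22 mm thick, top at z = 422 mm. It stands on four square legs, each 40×40 mm in cross-section, from z = 0 to the seat underside, each flush with a corner of the seat. Four stretchers, 40 mm wide and 20 mm tall, connect adjacent legs with their undersides at z = 277 mm, each running between the inner faces of the legs it joins and aligned with the legs' outer faces on the other axis.

The bench is on top of the table, centred. Three stools sit around the table at the −y, +y, +x sides.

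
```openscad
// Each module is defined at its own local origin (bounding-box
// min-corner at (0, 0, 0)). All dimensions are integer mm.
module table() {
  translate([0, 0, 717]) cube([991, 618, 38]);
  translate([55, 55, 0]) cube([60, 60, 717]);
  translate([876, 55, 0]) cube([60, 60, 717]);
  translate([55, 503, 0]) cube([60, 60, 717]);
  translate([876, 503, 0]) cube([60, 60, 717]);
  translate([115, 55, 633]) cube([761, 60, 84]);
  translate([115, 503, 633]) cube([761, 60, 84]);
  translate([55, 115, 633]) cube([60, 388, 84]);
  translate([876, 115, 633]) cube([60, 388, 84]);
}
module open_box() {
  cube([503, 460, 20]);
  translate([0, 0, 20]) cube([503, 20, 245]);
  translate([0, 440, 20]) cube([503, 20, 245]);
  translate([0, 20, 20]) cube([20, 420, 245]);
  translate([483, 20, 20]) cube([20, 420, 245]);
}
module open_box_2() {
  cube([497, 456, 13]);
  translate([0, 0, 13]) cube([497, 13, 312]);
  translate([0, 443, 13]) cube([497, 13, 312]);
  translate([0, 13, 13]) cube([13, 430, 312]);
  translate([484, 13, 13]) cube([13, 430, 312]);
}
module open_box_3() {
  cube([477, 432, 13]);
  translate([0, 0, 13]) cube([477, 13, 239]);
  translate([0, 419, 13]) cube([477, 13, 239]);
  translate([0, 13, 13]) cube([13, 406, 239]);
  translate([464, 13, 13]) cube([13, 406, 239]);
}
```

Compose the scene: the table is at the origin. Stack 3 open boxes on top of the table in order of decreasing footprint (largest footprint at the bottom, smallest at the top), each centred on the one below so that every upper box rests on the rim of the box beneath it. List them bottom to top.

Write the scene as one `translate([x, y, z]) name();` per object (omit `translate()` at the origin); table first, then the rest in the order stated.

table();
translate([244, 79, 755]) open_box();
translate([247, 81, 1020]) open_box_2();
translate([257, 93, 1345]) open_box_3();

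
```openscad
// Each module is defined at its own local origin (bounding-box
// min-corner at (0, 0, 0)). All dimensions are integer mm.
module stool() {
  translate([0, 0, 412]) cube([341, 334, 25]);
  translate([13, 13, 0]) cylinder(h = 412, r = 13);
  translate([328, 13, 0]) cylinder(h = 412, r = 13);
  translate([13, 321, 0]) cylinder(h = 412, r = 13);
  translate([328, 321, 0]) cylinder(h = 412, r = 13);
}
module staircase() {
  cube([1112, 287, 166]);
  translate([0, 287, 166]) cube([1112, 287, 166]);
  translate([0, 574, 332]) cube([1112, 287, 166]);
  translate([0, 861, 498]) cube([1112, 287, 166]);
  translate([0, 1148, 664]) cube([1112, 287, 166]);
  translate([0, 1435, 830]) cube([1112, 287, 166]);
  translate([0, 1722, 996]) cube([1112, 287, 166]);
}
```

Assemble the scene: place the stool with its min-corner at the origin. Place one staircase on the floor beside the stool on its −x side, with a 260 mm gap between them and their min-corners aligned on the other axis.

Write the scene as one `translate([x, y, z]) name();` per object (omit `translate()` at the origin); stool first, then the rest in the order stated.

stool();
translate([-1372, 0, 0]) staircase();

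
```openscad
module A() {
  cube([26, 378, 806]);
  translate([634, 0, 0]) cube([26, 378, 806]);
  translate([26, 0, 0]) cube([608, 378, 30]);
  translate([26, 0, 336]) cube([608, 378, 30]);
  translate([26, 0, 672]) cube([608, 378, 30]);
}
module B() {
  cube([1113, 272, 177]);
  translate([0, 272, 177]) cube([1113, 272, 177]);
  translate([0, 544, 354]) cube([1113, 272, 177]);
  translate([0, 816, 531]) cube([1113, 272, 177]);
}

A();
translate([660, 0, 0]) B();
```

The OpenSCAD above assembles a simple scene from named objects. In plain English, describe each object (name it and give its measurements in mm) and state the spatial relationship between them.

A is a bookshelf 660 mm wide overall, 378 mm deep and 806 mm tall. The two sides are 26 mm thick vertical panels. 3 horizontal shelves of 30 mm thickness span between the inner faces of the sides; the lowest shelf sits on the floor and shelves are stacked with a clear vertical gap of 306 mm between each pair.

B is a straight staircase of 4 solid steps. Each step is 1113 mm wide (x), 272 mm deep (y, the going) and 177 mm tall (the rise). The first step rests on the floor; each subsequent step sits one going further in +y and one rise higher in +z, directly behind and above the previous step with no overlap.

The staircase is against the bookshelf's +x side, with their −y faces flush.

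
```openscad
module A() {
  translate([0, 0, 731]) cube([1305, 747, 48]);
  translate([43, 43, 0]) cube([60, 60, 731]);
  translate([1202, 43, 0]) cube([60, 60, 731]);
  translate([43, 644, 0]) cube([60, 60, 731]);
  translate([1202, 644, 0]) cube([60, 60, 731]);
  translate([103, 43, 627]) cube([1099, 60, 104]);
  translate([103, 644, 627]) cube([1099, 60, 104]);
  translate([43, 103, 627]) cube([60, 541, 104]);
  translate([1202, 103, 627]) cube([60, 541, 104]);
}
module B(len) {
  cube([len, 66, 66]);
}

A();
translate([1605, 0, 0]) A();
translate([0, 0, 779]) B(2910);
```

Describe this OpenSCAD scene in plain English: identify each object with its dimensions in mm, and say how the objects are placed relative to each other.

A is a table with a 1305×747 mm rectangular top, 48 mm thick, top surface at z = 779 mm, supported by four 60×60 mm square legs, each inset 43 mm from the nearest pair of top edges, running from the floor. Four apron rails, 60 mm thick and 104 mm tall, run between adjacent legs with their top edges flush with the underside of the top and their outer faces flush with the legs' outer faces.

B is a rectangular beam 2910 mm long (x), 66 mm deep (y), 66 mm thick (z).

The beam spans the tops of two tables placed 300 mm apart, resting at z = 779 mm.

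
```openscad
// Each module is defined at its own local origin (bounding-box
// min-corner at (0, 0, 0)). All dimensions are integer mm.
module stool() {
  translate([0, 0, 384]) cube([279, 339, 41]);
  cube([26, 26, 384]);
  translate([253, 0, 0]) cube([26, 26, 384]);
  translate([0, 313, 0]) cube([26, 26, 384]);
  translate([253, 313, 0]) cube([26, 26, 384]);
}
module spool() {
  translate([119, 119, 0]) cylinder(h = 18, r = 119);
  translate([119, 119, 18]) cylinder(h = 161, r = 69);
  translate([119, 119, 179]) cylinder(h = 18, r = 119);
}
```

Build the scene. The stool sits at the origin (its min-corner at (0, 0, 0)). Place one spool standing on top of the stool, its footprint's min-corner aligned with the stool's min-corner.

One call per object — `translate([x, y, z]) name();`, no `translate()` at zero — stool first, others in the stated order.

stool();
translate([0, 0, 425]) spool();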